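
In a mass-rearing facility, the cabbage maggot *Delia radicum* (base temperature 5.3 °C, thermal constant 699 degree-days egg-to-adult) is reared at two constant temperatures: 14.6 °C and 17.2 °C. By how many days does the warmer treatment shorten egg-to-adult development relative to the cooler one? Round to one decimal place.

16.4 days

At 14.6 °C: 699 / (14.6 − 5.3) = 699 / 9.3 = 75.161 d.
At 17.2 °C: 699 / (17.2 − 5.3) = 699 / 11.9 = 58.739 d.
Difference = |75.161 − 58.739| = 16.422 ≈ 16.4 days.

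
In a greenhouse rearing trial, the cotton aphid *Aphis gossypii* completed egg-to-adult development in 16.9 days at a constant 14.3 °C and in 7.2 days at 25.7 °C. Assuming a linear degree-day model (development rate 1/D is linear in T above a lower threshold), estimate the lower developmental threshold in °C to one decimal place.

5.8 °C

Linear rate model ⇒ the product D·(T − T_b) is constant across temperatures.
16.9·(14.3 − T_b) = 7.2·(25.7 − T_b)
T_b = (16.9·14.3 − 7.2·25.7) / (16.9 − 7.2) = 56.63 / 9.7 = 5.838 °C ≈ 5.8 °C.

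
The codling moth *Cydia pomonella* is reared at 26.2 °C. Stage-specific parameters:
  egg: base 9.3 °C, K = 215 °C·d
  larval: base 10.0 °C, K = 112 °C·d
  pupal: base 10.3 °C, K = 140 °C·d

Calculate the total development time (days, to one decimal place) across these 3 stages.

egg: 215 / (26.2 − 9.3) = 215 / 16.9 = 12.722 d.
larval: 112 / (26.2 − 10.0) = 112 / 16.2 = 6.914 d.
pupal: 140 / (26.2 − 10.3) = 140 / 15.9 = 8.805 d.
Sum = 28.441 ≈ 28.4 days.

28.4 days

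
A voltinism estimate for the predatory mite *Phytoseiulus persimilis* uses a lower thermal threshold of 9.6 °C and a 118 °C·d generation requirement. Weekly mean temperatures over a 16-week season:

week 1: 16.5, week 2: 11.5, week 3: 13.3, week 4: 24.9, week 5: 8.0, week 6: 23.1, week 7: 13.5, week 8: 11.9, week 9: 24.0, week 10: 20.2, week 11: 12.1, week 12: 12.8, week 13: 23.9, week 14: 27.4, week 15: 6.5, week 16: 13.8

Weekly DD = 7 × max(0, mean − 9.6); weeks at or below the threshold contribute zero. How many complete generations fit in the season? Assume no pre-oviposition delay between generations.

Weekly DD (7 × max(0, T̄ − 9.6)): 48.3, 13.3, 25.9, 107.1, 0.0, 94.5, 27.3, 16.1, 100.8, 74.2, 17.5, 22.4, 100.1, 124.6, 0.0, 29.4.
Season total = 801.5 DD.
Complete generations = ⌊801.5 / 118⌋ = 6.

6 generations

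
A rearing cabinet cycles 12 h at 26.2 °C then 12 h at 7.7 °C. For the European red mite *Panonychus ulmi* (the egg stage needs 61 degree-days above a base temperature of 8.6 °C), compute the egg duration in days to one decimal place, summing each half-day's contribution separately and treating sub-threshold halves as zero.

Day half: max(0, 26.2 − 8.6) × 0.5 = 17.6 × 0.5 = 8.80 DD.
Night half: max(0, 7.7 − 8.6) × 0.5 = 0.0 × 0.5 = 0.00 DD.
Per 24 h: 8.80 DD/day.
Duration = 61 / 8.80 = 6.932 ≈ 6.9 days.

6.9 days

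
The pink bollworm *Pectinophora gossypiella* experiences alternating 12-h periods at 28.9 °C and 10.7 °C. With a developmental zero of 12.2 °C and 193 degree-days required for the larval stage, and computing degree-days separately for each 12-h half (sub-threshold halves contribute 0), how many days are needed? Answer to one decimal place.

23.1 days

Day half: max(0, 28.9 − 12.2) × 0.5 = 16.7 × 0.5 = 8.35 DD.
Night half: max(0, 10.7 − 12.2) × 0.5 = 0.0 × 0.5 = 0.00 DD.
Per 24 h: 8.35 DD/day.
Duration = 193 / 8.35 = 23.114 ≈ 23.1 days.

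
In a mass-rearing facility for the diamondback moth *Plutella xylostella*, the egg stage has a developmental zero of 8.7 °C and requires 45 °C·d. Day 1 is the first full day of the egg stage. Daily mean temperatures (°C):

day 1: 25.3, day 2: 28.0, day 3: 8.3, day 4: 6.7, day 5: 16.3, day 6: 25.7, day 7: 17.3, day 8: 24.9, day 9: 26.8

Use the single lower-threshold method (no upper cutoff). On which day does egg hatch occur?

Daily DD above 8.7 °C: 16.6, 19.3, 0.0, 0.0, 7.6, 17.0, 8.6, 16.2, 18.1.
Cumulative: 16.6, 35.9, 35.9, 35.9, 43.5, 60.5, 69.1, 85.3, 103.4.
The total first reaches 45 DD on day 6.

day 6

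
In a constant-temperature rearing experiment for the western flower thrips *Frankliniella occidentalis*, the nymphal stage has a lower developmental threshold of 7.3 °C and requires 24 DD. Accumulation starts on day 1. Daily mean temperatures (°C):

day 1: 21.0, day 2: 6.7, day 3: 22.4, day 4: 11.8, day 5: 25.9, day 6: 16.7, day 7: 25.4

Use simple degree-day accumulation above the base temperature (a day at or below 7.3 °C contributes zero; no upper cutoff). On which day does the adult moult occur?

Daily DD above 7.3 °C: 13.7, 0.0, 15.1, 4.5, 18.6, 9.4, 18.1.
Cumulative: 13.7, 13.7, 28.8, 33.3, 51.9, 61.3, 79.4.
The total first reaches 24 DD on day 3.

day 3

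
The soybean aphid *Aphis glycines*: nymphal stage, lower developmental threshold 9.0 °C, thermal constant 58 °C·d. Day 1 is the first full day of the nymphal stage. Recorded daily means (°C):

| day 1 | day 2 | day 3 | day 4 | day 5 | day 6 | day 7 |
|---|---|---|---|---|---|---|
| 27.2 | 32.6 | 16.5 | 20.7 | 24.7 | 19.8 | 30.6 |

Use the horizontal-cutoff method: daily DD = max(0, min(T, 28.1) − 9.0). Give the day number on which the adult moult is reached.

day 5

Daily DD above 9.0 °C (capped at 19.1): 18.2, 19.1, 7.5, 11.7, 15.7, 10.8, 19.1.
Cumulative: 18.2, 37.3, 44.8, 56.5, 72.2, 83.0, 102.1.
The total first reaches 58 DD on day 5.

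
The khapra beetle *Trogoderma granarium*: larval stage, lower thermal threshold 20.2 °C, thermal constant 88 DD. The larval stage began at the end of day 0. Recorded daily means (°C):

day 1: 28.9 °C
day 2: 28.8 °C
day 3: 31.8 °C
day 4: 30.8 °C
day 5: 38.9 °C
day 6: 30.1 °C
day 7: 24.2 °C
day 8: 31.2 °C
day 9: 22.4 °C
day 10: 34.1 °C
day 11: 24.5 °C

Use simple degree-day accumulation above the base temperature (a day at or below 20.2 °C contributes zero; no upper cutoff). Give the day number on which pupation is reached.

day 10

Daily DD above 20.2 °C: 8.7, 8.6, 11.6, 10.6, 18.7, 9.9, 4.0, 11.0, 2.2, 13.9, 4.3.
Cumulative: 8.7, 17.3, 28.9, 39.5, 58.2, 68.1, 72.1, 83.1, 85.3, 99.2, 103.5.
The total first reaches 88 DD on day 10.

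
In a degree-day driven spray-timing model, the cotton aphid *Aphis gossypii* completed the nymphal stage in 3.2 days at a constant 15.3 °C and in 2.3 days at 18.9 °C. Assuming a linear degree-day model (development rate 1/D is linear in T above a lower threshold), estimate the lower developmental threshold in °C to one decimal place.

6.1 °C

Linear rate model ⇒ the product D·(T − T_b) is constant across temperatures.
3.2·(15.3 − T_b) = 2.3·(18.9 − T_b)
T_b = (3.2·15.3 − 2.3·18.9) / (3.2 − 2.3) = 5.49 / 0.9 = 6.100 °C ≈ 6.1 °C.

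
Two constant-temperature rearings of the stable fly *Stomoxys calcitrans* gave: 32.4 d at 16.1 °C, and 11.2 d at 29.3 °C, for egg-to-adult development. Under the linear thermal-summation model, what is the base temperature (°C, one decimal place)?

9.1 °C

Equal thermal constants: D₁(T₁ − T_b) = D₂(T₂ − T_b).
32.4·(16.1 − T_b) = 11.2·(29.3 − T_b)
T_b = (32.4·16.1 − 11.2·29.3) / (32.4 − 11.2) = 193.48 / 21.2 = 9.126 °C ≈ 9.1 °C.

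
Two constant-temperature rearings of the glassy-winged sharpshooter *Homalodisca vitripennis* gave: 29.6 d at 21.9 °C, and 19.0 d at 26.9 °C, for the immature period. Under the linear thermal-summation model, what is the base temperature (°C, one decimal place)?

12.9 °C

Linear rate model ⇒ the product D·(T − T_b) is constant across temperatures.
29.6·(21.9 − T_b) = 19.0·(26.9 − T_b)
T_b = (29.6·21.9 − 19.0·26.9) / (29.6 − 19.0) = 137.14 / 10.6 = 12.938 °C ≈ 12.9 °C.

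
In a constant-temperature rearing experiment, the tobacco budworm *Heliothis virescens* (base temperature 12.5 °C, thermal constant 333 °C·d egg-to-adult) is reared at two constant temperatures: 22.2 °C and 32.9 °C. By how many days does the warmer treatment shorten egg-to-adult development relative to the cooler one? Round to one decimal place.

18.0 days

At 22.2 °C: 333 / (22.2 − 12.5) = 333 / 9.7 = 34.330 d.
At 32.9 °C: 333 / (32.9 − 12.5) = 333 / 20.4 = 16.324 d.
Difference = |34.330 − 16.324| = 18.006 ≈ 18.0 days.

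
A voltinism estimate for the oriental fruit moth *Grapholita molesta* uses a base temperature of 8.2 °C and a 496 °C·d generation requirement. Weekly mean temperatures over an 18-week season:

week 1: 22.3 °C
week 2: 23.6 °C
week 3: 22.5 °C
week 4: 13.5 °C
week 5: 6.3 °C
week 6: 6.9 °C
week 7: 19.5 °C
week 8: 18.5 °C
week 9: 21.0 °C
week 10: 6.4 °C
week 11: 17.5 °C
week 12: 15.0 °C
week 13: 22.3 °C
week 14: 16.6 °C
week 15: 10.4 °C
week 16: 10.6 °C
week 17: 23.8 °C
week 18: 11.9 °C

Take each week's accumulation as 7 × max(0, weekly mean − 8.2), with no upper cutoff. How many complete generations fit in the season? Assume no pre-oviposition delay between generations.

Weekly DD (7 × max(0, T̄ − 8.2)): 98.7, 107.8, 100.1, 37.1, 0.0, 0.0, 79.1, 72.1, 89.6, 0.0, 65.1, 47.6, 98.7, 58.8, 15.4, 16.8, 109.2, 25.9.
Season total = 1022.0 DD.
Complete generations = ⌊1022.0 / 496⌋ = 2.

2 generations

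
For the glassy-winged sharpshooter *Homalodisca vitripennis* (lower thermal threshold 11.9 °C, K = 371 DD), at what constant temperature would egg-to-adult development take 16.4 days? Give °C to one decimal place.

Required daily accumulation = 371 / 16.4 = 22.622 DD/day.
T = T_base + 22.622 = 11.9 + 22.622 = 34.522 ≈ 34.5 °C.

34.5 °C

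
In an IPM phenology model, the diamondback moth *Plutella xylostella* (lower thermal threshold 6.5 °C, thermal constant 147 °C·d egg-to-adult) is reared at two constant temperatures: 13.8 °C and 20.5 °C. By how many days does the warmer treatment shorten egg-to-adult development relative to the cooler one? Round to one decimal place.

At 13.8 °C: 147 / (13.8 − 6.5) = 147 / 7.3 = 20.137 d.
At 20.5 °C: 147 / (20.5 − 6.5) = 147 / 14.0 = 10.500 d.
Difference = |20.137 − 10.500| = 9.637 ≈ 9.6 days.

9.6 days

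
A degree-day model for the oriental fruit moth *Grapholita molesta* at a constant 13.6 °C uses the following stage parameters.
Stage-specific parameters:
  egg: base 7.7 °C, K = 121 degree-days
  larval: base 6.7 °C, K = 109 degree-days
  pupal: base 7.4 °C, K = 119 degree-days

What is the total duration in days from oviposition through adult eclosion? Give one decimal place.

egg: 121 / (13.6 − 7.7) = 121 / 5.9 = 20.508 d.
larval: 109 / (13.6 − 6.7) = 109 / 6.9 = 15.797 d.
pupal: 119 / (13.6 − 7.4) = 119 / 6.2 = 19.194 d.
Sum = 55.499 ≈ 55.5 days.

55.5 days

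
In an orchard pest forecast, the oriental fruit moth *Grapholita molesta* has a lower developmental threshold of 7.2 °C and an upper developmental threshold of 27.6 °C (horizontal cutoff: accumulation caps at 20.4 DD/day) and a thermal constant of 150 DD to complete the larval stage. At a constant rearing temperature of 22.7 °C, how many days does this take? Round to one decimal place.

Daily accumulation = 22.7 − 7.2 = 15.5 DD/day.
Duration = 150 / 15.5 = 9.677 ≈ 9.7 days.

9.7 days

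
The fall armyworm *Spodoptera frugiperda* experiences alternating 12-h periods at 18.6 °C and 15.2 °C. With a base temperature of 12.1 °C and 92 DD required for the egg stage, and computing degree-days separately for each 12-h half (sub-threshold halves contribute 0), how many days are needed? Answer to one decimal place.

19.2 days

Day half: max(0, 18.6 − 12.1) × 0.5 = 6.5 × 0.5 = 3.25 DD.
Night half: max(0, 15.2 − 12.1) × 0.5 = 3.1 × 0.5 = 1.55 DD.
Per 24 h: 4.80 DD/day.
Duration = 92 / 4.80 = 19.167 ≈ 19.2 days.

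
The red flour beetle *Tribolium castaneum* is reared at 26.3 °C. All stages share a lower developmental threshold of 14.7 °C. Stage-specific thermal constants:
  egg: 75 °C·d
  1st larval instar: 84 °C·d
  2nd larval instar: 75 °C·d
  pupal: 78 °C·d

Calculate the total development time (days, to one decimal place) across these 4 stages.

26.9 days

Daily accumulation at 26.3 °C = 26.3 − 14.7 = 11.6 DD/day.
Total K = 75 + 84 + 75 + 78 = 312 DD.
Total duration = 312 / 11.6 = 26.897 ≈ 26.9 days.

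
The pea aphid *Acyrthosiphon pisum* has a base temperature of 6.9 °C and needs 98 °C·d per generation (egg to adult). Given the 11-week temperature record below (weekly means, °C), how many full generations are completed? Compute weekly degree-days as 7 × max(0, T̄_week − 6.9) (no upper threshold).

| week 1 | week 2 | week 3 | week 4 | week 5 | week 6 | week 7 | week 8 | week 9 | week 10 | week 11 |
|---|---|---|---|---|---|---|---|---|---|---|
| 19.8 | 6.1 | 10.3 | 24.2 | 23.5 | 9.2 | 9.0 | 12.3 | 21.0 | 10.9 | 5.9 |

Weekly DD (7 × max(0, T̄ − 6.9)): 90.3, 0.0, 23.8, 121.1, 116.2, 16.1, 14.7, 37.8, 98.7, 28.0, 0.0.
Season total = 546.7 DD.
Complete generations = ⌊546.7 / 98⌋ = 5.

5 generations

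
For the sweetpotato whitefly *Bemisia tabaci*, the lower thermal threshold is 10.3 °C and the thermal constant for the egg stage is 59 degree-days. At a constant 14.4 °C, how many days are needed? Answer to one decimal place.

Daily accumulation = 14.4 − 10.3 = 4.1 DD/day.
Duration = 59 / 4.1 = 14.390 ≈ 14.4 days.

14.4 days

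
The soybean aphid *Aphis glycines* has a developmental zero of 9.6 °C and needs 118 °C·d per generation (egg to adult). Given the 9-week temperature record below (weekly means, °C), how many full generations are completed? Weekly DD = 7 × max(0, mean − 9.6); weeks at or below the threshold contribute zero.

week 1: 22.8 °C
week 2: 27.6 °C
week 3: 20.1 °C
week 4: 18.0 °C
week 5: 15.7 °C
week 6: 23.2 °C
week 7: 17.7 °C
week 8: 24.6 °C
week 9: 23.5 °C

6 generations

Weekly DD (7 × max(0, T̄ − 9.6)): 92.4, 126.0, 73.5, 58.8, 42.7, 95.2, 56.7, 105.0, 97.3.
Season total = 747.6 DD.
Complete generations = ⌊747.6 / 118⌋ = 6.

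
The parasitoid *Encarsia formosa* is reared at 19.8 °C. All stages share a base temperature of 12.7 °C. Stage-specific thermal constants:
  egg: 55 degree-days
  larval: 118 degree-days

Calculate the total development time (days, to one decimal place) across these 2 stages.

Daily accumulation at 19.8 °C = 19.8 − 12.7 = 7.1 DD/day.
Total K = 55 + 118 = 173 DD.
Total duration = 173 / 7.1 = 24.366 ≈ 24.4 days.

24.4 days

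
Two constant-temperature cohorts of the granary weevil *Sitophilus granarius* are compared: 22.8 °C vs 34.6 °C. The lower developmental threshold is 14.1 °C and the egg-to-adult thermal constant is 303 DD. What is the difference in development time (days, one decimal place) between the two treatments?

20.0 days

At 22.8 °C: 303 / (22.8 − 14.1) = 303 / 8.7 = 34.828 d.
At 34.6 °C: 303 / (34.6 − 14.1) = 303 / 20.5 = 14.780 d.
Difference = |34.828 − 14.780| = 20.047 ≈ 20.0 days.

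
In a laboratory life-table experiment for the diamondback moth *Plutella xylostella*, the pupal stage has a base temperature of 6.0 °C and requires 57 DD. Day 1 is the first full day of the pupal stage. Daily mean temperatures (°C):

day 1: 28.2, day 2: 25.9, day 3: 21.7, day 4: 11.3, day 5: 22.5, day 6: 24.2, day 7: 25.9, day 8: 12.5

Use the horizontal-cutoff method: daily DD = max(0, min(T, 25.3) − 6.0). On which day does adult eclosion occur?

day 4

Daily DD above 6.0 °C (capped at 19.3): 19.3, 19.3, 15.7, 5.3, 16.5, 18.2, 19.3, 6.5.
Cumulative: 19.3, 38.6, 54.3, 59.6, 76.1, 94.3, 113.6, 120.1.
The total first reaches 57 DD on day 4.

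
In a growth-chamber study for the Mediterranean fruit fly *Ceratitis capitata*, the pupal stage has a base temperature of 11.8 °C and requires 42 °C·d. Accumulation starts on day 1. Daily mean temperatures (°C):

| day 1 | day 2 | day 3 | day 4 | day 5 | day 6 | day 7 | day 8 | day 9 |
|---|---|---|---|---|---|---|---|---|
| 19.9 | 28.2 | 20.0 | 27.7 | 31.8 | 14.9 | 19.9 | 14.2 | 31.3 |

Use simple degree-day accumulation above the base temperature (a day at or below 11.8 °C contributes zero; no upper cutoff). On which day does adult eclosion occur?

day 4

Daily DD above 11.8 °C: 8.1, 16.4, 8.2, 15.9, 20.0, 3.1, 8.1, 2.4, 19.5.
Cumulative: 8.1, 24.5, 32.7, 48.6, 68.6, 71.7, 79.8, 82.2, 101.7.
The total first reaches 42 DD on day 4.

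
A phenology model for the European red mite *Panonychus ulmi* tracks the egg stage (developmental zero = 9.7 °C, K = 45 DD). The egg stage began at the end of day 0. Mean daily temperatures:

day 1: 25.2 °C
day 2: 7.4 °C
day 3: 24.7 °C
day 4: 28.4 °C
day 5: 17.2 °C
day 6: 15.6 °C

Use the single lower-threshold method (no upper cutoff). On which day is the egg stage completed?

Daily DD above 9.7 °C: 15.5, 0.0, 15.0, 18.7, 7.5, 5.9.
Cumulative: 15.5, 15.5, 30.5, 49.2, 56.7, 62.6.
The total first reaches 45 DD on day 4.

day 4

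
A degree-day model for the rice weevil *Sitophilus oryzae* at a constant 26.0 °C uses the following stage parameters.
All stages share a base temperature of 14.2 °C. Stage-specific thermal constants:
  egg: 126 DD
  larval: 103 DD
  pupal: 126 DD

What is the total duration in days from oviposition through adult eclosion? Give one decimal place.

Daily accumulation at 26.0 °C = 26.0 − 14.2 = 11.8 DD/day.
Total K = 126 + 103 + 126 = 355 DD.
Total duration = 355 / 11.8 = 30.085 ≈ 30.1 days.

30.1 days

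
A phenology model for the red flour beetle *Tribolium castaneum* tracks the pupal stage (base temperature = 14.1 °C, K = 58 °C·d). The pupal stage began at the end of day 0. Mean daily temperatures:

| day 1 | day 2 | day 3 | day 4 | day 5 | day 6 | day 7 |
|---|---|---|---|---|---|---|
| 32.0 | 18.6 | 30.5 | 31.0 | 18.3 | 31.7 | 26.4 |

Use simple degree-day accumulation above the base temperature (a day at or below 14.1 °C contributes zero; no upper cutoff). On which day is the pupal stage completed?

Daily DD above 14.1 °C: 17.9, 4.5, 16.4, 16.9, 4.2, 17.6, 12.3.
Cumulative: 17.9, 22.4, 38.8, 55.7, 59.9, 77.5, 89.8.
The total first reaches 58 DD on day 5.

day 5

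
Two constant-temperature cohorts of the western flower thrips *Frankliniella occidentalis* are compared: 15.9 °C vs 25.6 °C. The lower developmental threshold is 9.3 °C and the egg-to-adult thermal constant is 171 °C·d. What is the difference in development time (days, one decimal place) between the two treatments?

At 15.9 °C: 171 / (15.9 − 9.3) = 171 / 6.6 = 25.909 d.
At 25.6 °C: 171 / (25.6 − 9.3) = 171 / 16.3 = 10.491 d.
Difference = |25.909 − 10.491| = 15.418 ≈ 15.4 days.

15.4 days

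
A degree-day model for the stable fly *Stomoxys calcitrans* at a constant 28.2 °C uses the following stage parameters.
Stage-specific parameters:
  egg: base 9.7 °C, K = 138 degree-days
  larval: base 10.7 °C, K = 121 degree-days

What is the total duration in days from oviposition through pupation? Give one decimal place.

14.4 days

egg: 138 / (28.2 − 9.7) = 138 / 18.5 = 7.459 d.
larval: 121 / (28.2 − 10.7) = 121 / 17.5 = 6.914 d.
Sum = 14.374 ≈ 14.4 days.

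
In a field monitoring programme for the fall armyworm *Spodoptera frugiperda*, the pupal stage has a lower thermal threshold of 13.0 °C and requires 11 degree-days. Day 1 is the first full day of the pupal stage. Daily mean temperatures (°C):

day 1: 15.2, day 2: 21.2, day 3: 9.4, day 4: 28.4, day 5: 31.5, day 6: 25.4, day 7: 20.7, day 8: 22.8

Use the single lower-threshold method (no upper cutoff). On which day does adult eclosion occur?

Daily DD above 13.0 °C: 2.2, 8.2, 0.0, 15.4, 18.5, 12.4, 7.7, 9.8.
Cumulative: 2.2, 10.4, 10.4, 25.8, 44.3, 56.7, 64.4, 74.2.
The total first reaches 11 DD on day 4.

day 4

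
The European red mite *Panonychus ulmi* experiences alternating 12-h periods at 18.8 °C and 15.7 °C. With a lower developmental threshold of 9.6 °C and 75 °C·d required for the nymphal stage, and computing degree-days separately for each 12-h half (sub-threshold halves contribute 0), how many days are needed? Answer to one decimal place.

Day half: max(0, 18.8 − 9.6) × 0.5 = 9.2 × 0.5 = 4.60 DD.
Night half: max(0, 15.7 − 9.6) × 0.5 = 6.1 × 0.5 = 3.05 DD.
Per 24 h: 7.65 DD/day.
Duration = 75 / 7.65 = 9.804 ≈ 9.8 days.

9.8 days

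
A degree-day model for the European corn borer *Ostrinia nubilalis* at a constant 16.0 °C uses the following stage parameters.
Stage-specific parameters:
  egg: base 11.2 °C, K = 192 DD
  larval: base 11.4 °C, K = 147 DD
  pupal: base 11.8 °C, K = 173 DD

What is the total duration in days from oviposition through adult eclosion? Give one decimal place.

egg: 192 / (16.0 − 11.2) = 192 / 4.8 = 40.000 d.
larval: 147 / (16.0 − 11.4) = 147 / 4.6 = 31.957 d.
pupal: 173 / (16.0 − 11.8) = 173 / 4.2 = 41.190 d.
Sum = 113.147 ≈ 113.1 days.

113.1 days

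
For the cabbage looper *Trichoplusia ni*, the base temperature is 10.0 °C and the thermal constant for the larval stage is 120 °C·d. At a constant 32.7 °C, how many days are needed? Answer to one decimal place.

Daily accumulation = 32.7 − 10.0 = 22.7 DD/day.
Duration = 120 / 22.7 = 5.286 ≈ 5.3 days.

5.3 days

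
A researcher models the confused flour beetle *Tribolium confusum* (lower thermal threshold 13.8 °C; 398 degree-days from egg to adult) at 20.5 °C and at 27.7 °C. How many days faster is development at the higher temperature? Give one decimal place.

30.8 days

At 20.5 °C: 398 / (20.5 − 13.8) = 398 / 6.7 = 59.403 d.
At 27.7 °C: 398 / (27.7 − 13.8) = 398 / 13.9 = 28.633 d.
Difference = |59.403 − 28.633| = 30.770 ≈ 30.8 days.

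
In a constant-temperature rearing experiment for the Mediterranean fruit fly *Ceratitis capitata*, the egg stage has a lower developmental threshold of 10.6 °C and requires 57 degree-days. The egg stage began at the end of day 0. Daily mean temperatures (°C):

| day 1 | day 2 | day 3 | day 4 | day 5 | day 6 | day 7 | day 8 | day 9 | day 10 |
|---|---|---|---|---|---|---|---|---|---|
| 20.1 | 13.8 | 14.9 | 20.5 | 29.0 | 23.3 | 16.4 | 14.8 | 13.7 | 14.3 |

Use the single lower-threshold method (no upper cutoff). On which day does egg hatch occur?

day 6

Daily DD above 10.6 °C: 9.5, 3.2, 4.3, 9.9, 18.4, 12.7, 5.8, 4.2, 3.1, 3.7.
Cumulative: 9.5, 12.7, 17.0, 26.9, 45.3, 58.0, 63.8, 68.0, 71.1, 74.8.
The total first reaches 57 DD on day 6.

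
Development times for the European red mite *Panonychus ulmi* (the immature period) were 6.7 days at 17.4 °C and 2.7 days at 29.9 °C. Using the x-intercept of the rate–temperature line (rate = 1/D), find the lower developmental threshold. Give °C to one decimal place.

Equal thermal constants: D₁(T₁ − T_b) = D₂(T₂ − T_b).
6.7·(17.4 − T_b) = 2.7·(29.9 − T_b)
T_b = (6.7·17.4 − 2.7·29.9) / (6.7 − 2.7) = 35.85 / 4.0 = 8.962 °C ≈ 9.0 °C.

9.0 °C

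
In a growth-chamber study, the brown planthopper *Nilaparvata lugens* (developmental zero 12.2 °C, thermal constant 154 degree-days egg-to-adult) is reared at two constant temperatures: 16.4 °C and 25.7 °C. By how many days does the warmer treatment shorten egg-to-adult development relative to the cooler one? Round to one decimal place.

25.3 days

At 16.4 °C: 154 / (16.4 − 12.2) = 154 / 4.2 = 36.667 d.
At 25.7 °C: 154 / (25.7 − 12.2) = 154 / 13.5 = 11.407 d.
Difference = |36.667 − 11.407| = 25.259 ≈ 25.3 days.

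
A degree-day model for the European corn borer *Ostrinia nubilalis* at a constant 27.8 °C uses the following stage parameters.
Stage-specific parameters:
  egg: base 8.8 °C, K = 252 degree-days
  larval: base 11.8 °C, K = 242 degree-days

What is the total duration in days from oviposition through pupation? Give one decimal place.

28.4 days

egg: 252 / (27.8 − 8.8) = 252 / 19.0 = 13.263 d.
larval: 242 / (27.8 − 11.8) = 242 / 16.0 = 15.125 d.
Sum = 28.388 ≈ 28.4 days.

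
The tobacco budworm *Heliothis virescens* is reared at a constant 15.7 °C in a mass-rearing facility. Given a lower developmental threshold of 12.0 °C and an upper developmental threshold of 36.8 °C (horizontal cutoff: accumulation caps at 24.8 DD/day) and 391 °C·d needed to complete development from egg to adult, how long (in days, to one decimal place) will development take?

105.7 days

Daily accumulation = 15.7 − 12.0 = 3.7 DD/day.
Duration = 391 / 3.7 = 105.676 ≈ 105.7 days.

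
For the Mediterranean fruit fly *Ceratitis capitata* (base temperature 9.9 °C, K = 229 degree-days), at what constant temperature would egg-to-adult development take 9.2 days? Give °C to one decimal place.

Required daily accumulation = 229 / 9.2 = 24.891 DD/day.
T = T_base + 24.891 = 9.9 + 24.891 = 34.791 ≈ 34.8 °C.

34.8 °C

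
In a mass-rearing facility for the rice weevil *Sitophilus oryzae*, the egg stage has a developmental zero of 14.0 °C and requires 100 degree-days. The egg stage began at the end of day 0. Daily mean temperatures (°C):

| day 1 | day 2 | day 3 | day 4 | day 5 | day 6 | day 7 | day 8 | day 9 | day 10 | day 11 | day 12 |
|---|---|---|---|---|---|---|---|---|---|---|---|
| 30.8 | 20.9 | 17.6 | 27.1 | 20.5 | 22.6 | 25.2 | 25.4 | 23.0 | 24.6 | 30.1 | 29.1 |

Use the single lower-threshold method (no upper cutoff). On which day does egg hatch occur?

day 11

Daily DD above 14.0 °C: 16.8, 6.9, 3.6, 13.1, 6.5, 8.6, 11.2, 11.4, 9.0, 10.6, 16.1, 15.1.
Cumulative: 16.8, 23.7, 27.3, 40.4, 46.9, 55.5, 66.7, 78.1, 87.1, 97.7, 113.8, 128.9.
The total first reaches 100 DD on day 11.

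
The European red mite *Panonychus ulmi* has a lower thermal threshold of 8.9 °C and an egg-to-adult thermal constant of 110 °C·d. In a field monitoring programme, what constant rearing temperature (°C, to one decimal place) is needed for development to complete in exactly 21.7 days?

14.0 °C

Required daily accumulation = 110 / 21.7 = 5.069 DD/day.
T = T_base + 5.069 = 8.9 + 5.069 = 13.969 ≈ 14.0 °C.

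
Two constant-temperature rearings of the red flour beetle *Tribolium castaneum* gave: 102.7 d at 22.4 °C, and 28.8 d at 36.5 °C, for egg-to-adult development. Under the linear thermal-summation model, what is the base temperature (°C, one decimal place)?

Under the model K = D·(T − T_b), so D₁·(T₁ − T_b) = D₂·(T₂ − T_b).
102.7·(22.4 − T_b) = 28.8·(36.5 − T_b)
T_b = (102.7·22.4 − 28.8·36.5) / (102.7 − 28.8) = 1249.28 / 73.9 = 16.905 °C ≈ 16.9 °C.

16.9 °C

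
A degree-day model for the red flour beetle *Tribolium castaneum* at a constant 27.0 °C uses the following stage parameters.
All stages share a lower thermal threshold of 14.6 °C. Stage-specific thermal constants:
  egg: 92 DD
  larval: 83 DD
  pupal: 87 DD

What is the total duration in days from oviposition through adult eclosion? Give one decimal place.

Daily accumulation at 27.0 °C = 27.0 − 14.6 = 12.4 DD/day.
Total K = 92 + 83 + 87 = 262 DD.
Total duration = 262 / 12.4 = 21.129 ≈ 21.1 days.

21.1 days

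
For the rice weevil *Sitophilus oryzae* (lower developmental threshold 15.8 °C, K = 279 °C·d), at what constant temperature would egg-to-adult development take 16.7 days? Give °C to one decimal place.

32.5 °C

Required daily accumulation = 279 / 16.7 = 16.707 DD/day.
T = T_base + 16.707 = 15.8 + 16.707 = 32.507 ≈ 32.5 °C.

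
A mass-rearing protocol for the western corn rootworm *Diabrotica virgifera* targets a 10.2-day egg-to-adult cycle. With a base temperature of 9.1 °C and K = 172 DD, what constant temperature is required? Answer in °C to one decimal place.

Required daily accumulation = 172 / 10.2 = 16.863 DD/day.
T = T_base + 16.863 = 9.1 + 16.863 = 25.963 ≈ 26.0 °C.

26.0 °C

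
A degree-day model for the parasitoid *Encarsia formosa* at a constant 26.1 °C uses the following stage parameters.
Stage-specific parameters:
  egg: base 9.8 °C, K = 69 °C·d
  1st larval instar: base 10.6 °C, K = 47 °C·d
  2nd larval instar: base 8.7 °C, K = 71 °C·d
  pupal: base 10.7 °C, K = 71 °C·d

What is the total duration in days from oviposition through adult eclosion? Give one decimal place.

16.0 days

egg: 69 / (26.1 − 9.8) = 69 / 16.3 = 4.233 d.
1st larval instar: 47 / (26.1 − 10.6) = 47 / 15.5 = 3.032 d.
2nd larval instar: 71 / (26.1 − 8.7) = 71 / 17.4 = 4.080 d.
pupal: 71 / (26.1 − 10.7) = 71 / 15.4 = 4.610 d.
Sum = 15.956 ≈ 16.0 days.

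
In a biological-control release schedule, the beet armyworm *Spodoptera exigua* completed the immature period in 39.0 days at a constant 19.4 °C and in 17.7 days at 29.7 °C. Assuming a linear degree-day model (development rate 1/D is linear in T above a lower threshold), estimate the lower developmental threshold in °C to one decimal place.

10.8 °C

Equal thermal constants: D₁(T₁ − T_b) = D₂(T₂ − T_b).
39.0·(19.4 − T_b) = 17.7·(29.7 − T_b)
T_b = (39.0·19.4 − 17.7·29.7) / (39.0 − 17.7) = 230.91 / 21.3 = 10.841 °C ≈ 10.8 °C.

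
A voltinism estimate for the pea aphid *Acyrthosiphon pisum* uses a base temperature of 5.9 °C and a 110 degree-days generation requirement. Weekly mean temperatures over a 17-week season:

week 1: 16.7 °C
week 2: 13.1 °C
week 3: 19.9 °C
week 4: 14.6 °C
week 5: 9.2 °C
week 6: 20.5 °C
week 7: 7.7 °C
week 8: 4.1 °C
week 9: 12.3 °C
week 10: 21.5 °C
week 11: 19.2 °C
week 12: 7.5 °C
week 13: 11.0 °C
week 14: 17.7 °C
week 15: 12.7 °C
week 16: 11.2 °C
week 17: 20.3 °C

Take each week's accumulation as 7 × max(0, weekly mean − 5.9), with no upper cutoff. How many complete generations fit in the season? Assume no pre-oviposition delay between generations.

Weekly DD (7 × max(0, T̄ − 5.9)): 75.6, 50.4, 98.0, 60.9, 23.1, 102.2, 12.6, 0.0, 44.8, 109.2, 93.1, 11.2, 35.7, 82.6, 47.6, 37.1, 100.8.
Season total = 984.9 DD.
Complete generations = ⌊984.9 / 110⌋ = 8.

8 generations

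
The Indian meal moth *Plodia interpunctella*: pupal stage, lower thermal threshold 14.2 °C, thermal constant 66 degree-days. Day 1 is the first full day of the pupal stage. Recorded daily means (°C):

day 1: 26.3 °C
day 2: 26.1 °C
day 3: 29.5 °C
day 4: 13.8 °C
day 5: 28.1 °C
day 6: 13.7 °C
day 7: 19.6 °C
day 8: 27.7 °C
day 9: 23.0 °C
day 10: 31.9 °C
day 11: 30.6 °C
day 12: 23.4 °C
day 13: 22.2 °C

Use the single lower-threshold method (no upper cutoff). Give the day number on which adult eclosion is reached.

Daily DD above 14.2 °C: 12.1, 11.9, 15.3, 0.0, 13.9, 0.0, 5.4, 13.5, 8.8, 17.7, 16.4, 9.2, 8.0.
Cumulative: 12.1, 24.0, 39.3, 39.3, 53.2, 53.2, 58.6, 72.1, 80.9, 98.6, 115.0, 124.2, 132.2.
The total first reaches 66 DD on day 8.

day 8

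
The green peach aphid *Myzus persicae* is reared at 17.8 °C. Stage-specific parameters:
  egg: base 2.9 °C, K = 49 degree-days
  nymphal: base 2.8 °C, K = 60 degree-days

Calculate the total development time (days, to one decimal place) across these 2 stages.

egg: 49 / (17.8 − 2.9) = 49 / 14.9 = 3.289 d.
nymphal: 60 / (17.8 − 2.8) = 60 / 15.0 = 4.000 d.
Sum = 7.289 ≈ 7.3 days.

7.3 days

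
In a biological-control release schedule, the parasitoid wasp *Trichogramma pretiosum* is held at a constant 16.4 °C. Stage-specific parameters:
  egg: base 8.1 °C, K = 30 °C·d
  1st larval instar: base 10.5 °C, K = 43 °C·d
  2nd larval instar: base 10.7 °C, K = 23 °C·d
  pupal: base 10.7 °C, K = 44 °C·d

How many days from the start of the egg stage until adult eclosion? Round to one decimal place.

egg: 30 / (16.4 − 8.1) = 30 / 8.3 = 3.614 d.
1st larval instar: 43 / (16.4 − 10.5) = 43 / 5.9 = 7.288 d.
2nd larval instar: 23 / (16.4 − 10.7) = 23 / 5.7 = 4.035 d.
pupal: 44 / (16.4 − 10.7) = 44 / 5.7 = 7.719 d.
Sum = 22.657 ≈ 22.7 days.

22.7 days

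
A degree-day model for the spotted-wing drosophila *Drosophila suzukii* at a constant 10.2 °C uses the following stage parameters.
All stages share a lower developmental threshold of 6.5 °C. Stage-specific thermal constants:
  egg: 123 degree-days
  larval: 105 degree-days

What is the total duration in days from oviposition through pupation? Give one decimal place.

Daily accumulation at 10.2 °C = 10.2 − 6.5 = 3.7 DD/day.
Total K = 123 + 105 = 228 DD.
Total duration = 228 / 3.7 = 61.622 ≈ 61.6 days.

61.6 days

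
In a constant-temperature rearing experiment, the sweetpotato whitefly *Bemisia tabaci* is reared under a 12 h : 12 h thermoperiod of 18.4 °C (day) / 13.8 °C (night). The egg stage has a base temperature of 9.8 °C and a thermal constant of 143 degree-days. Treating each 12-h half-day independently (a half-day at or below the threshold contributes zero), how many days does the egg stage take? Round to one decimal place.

22.7 days

Day half: max(0, 18.4 − 9.8) × 0.5 = 8.6 × 0.5 = 4.30 DD.
Night half: max(0, 13.8 − 9.8) × 0.5 = 4.0 × 0.5 = 2.00 DD.
Per 24 h: 6.30 DD/day.
Duration = 143 / 6.30 = 22.698 ≈ 22.7 days.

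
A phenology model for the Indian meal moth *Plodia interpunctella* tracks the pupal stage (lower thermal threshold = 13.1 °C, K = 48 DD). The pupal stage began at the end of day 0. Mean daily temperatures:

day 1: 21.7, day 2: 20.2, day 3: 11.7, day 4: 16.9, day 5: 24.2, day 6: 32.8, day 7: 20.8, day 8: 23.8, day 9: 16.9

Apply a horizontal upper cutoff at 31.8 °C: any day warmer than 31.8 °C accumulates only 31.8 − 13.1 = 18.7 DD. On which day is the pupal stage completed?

Daily DD above 13.1 °C (capped at 18.7): 8.6, 7.1, 0.0, 3.8, 11.1, 18.7, 7.7, 10.7, 3.8.
Cumulative: 8.6, 15.7, 15.7, 19.5, 30.6, 49.3, 57.0, 67.7, 71.5.
The total first reaches 48 DD on day 6.

day 6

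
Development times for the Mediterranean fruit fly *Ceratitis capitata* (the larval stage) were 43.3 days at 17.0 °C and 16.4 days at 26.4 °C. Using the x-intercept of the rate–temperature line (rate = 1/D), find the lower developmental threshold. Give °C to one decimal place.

11.3 °C

Linear rate model ⇒ the product D·(T − T_b) is constant across temperatures.
43.3·(17.0 − T_b) = 16.4·(26.4 − T_b)
T_b = (43.3·17.0 − 16.4·26.4) / (43.3 − 16.4) = 303.14 / 26.9 = 11.269 °C ≈ 11.3 °C.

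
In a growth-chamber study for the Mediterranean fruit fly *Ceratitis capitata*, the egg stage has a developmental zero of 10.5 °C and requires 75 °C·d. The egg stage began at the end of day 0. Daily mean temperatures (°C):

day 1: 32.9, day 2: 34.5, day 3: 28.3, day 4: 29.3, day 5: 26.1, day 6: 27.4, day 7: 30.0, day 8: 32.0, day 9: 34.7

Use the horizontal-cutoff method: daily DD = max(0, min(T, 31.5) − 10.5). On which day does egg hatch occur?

Daily DD above 10.5 °C (capped at 21.0): 21.0, 21.0, 17.8, 18.8, 15.6, 16.9, 19.5, 21.0, 21.0.
Cumulative: 21.0, 42.0, 59.8, 78.6, 94.2, 111.1, 130.6, 151.6, 172.6.
The total first reaches 75 DD on day 4.

day 4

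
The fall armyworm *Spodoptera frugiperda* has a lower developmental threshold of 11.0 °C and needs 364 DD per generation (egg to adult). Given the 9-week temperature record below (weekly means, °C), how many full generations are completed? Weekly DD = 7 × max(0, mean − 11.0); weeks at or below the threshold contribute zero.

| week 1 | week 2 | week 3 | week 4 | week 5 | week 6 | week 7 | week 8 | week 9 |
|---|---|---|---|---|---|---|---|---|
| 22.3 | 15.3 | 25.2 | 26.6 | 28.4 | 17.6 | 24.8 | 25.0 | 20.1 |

2 generations

Weekly DD (7 × max(0, T̄ − 11.0)): 79.1, 30.1, 99.4, 109.2, 121.8, 46.2, 96.6, 98.0, 63.7.
Season total = 744.1 DD.
Complete generations = ⌊744.1 / 364⌋ = 2.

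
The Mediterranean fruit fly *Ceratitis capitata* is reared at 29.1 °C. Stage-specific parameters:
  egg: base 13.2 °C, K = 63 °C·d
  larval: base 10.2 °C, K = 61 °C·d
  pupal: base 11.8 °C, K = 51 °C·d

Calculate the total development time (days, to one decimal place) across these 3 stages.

egg: 63 / (29.1 − 13.2) = 63 / 15.9 = 3.962 d.
larval: 61 / (29.1 − 10.2) = 61 / 18.9 = 3.228 d.
pupal: 51 / (29.1 − 11.8) = 51 / 17.3 = 2.948 d.
Sum = 10.138 ≈ 10.1 days.

10.1 days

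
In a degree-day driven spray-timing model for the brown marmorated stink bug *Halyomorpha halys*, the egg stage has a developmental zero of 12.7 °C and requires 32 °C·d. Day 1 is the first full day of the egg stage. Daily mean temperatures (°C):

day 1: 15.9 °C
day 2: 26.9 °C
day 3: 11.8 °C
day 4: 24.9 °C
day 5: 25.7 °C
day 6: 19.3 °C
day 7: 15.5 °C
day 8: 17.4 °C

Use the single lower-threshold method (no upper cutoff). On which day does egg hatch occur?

day 5

Daily DD above 12.7 °C: 3.2, 14.2, 0.0, 12.2, 13.0, 6.6, 2.8, 4.7.
Cumulative: 3.2, 17.4, 17.4, 29.6, 42.6, 49.2, 52.0, 56.7.
The total first reaches 32 DD on day 5.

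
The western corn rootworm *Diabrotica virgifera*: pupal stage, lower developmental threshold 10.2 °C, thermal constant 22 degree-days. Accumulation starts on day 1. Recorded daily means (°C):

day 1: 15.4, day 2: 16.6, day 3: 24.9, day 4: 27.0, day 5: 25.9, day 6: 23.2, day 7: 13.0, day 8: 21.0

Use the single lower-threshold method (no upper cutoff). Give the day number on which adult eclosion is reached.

day 3

Daily DD above 10.2 °C: 5.2, 6.4, 14.7, 16.8, 15.7, 13.0, 2.8, 10.8.
Cumulative: 5.2, 11.6, 26.3, 43.1, 58.8, 71.8, 74.6, 85.4.
The total first reaches 22 DD on day 3.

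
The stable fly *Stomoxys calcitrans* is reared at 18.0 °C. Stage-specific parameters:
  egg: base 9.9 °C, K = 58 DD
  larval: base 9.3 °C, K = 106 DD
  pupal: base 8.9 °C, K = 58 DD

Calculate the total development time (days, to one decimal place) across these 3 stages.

egg: 58 / (18.0 − 9.9) = 58 / 8.1 = 7.160 d.
larval: 106 / (18.0 − 9.3) = 106 / 8.7 = 12.184 d.
pupal: 58 / (18.0 − 8.9) = 58 / 9.1 = 6.374 d.
Sum = 25.718 ≈ 25.7 days.

25.7 days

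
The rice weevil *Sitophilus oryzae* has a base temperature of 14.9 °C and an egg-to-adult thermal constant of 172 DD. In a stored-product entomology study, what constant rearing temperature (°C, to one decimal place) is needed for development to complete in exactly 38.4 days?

Required daily accumulation = 172 / 38.4 = 4.479 DD/day.
T = T_base + 4.479 = 14.9 + 4.479 = 19.379 ≈ 19.4 °C.

19.4 °C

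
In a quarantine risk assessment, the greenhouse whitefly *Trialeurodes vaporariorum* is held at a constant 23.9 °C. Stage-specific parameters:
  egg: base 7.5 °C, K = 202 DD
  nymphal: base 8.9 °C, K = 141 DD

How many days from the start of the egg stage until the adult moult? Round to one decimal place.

egg: 202 / (23.9 − 7.5) = 202 / 16.4 = 12.317 d.
nymphal: 141 / (23.9 − 8.9) = 141 / 15.0 = 9.400 d.
Sum = 21.717 ≈ 21.7 days.

21.7 days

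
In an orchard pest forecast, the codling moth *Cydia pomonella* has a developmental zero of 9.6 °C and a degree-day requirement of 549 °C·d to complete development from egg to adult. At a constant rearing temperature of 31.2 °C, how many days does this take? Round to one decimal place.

25.4 days

Daily accumulation = 31.2 − 9.6 = 21.6 DD/day.
Duration = 549 / 21.6 = 25.417 ≈ 25.4 days.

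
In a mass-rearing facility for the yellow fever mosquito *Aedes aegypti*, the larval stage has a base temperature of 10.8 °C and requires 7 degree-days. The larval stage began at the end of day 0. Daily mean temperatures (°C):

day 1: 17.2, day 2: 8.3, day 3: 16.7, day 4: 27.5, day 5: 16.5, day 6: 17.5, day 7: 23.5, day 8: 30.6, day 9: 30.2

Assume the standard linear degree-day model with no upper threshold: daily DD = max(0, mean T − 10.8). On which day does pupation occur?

Daily DD above 10.8 °C: 6.4, 0.0, 5.9, 16.7, 5.7, 6.7, 12.7, 19.8, 19.4.
Cumulative: 6.4, 6.4, 12.3, 29.0, 34.7, 41.4, 54.1, 73.9, 93.3.
The total first reaches 7 DD on day 3.

day 3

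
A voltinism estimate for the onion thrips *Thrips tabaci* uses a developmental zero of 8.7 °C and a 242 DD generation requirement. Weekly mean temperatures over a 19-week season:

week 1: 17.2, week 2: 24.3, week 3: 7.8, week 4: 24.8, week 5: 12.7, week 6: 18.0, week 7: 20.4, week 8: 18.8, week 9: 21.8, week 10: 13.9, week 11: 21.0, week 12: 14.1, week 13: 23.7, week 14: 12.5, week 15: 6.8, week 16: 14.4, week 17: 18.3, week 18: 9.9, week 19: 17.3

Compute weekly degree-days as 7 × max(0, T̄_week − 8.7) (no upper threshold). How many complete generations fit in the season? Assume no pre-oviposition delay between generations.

Weekly DD (7 × max(0, T̄ − 8.7)): 59.5, 109.2, 0.0, 112.7, 28.0, 65.1, 81.9, 70.7, 91.7, 36.4, 86.1, 37.8, 105.0, 26.6, 0.0, 39.9, 67.2, 8.4, 60.2.
Season total = 1086.4 DD.
Complete generations = ⌊1086.4 / 242⌋ = 4.

4 generations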